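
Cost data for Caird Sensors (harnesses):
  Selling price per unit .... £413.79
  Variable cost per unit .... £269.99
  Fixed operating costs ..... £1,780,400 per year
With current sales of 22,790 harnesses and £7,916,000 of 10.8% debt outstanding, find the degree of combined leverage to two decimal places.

Total contribution margin = 22,790 × £143.80 = £3,277,202.00.
Operating income = contribution − fixed costs = £3,277,202.00 − £1,780,400 = £1,496,802.00. Interest = £854,928.00.
DOL = £3,277,202.00 ÷ £1,496,802.00 = 2.1895; DFL = £1,496,802.00 ÷ £641,874.00 = 2.3319.
DCL = DOL × DFL = 2.1895 × 2.3319 = 5.1057.

5.11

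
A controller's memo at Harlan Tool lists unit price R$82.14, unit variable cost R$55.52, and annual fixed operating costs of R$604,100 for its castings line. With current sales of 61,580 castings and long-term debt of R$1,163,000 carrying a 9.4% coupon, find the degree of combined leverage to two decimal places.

1.77

Contribution at this volume is 61,580 × R$26.62 = R$1,639,259.60.
Operating income = contribution − fixed costs = R$1,639,259.60 − R$604,100 = R$1,035,159.60. Interest = R$109,322.00, so EBIT − I = R$925,837.60.
Degree of total leverage = total CM / (EBIT − interest) = R$1,639,259.60 / R$925,837.60 = 1.7706.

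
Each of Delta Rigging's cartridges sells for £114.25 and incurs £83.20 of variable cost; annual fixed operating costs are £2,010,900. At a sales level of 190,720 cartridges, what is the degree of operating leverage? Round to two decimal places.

Total contribution margin = 190,720 × £31.05 = £5,921,856.00.
Operating income = contribution − fixed costs = £5,921,856.00 − £2,010,900 = £3,910,956.00.
DOL = contribution ÷ EBIT = £5,921,856.00 ÷ £3,910,956.00 = 1.5142.

1.51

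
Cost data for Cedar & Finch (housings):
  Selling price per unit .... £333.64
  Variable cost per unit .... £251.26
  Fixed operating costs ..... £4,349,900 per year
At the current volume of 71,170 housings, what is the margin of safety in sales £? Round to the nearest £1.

Unit CM = price − variable cost = £333.64 − £251.26 = £82.38. Break-even units = £4,349,900 ÷ £82.38 = 52,802.86; break-even revenue = 52,802.86 × £333.64 = £17,617,147.80.
Actual sales revenue = 71,170 × £333.64 = £23,745,158.80.
Margin of safety = £23,745,158.80 − £17,617,147.80 = £6,128,011.

£6,128,011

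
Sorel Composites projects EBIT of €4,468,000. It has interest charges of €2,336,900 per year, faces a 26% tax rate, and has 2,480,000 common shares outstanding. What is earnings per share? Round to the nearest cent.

Pre-tax income = €4,468,000 − €2,336,900.00 = €2,131,100.00.
Net income = €2,131,100.00 × (1 − 0.26) = €1,577,014.00.
Per share: €1,577,014.00 / 2,480,000 shares = €0.64.

€0.64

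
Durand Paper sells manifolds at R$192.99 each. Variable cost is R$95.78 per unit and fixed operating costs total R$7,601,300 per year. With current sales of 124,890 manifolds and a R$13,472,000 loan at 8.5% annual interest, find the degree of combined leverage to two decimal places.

3.58

At 124,890 units, contribution = 124,890 × R$97.21 = R$12,140,556.90.
EBIT = R$12,140,556.90 − R$7,601,300 = R$4,539,256.90. Interest = R$1,145,120.00.
DOL = R$12,140,556.90 ÷ R$4,539,256.90 = 2.6746; DFL = R$4,539,256.90 ÷ R$3,394,136.90 = 1.3374.
DCL = DOL × DFL = 2.6746 × 1.3374 = 3.5770.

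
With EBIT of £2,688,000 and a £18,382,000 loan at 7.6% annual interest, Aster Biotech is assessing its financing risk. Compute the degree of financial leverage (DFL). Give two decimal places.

2.08

Interest = £1,397,032.00.
DFL = EBIT ÷ (EBIT − I) = £2,688,000 ÷ (£2,688,000 − £1,397,032.00) = £2,688,000 ÷ £1,290,968.00 = 2.0822.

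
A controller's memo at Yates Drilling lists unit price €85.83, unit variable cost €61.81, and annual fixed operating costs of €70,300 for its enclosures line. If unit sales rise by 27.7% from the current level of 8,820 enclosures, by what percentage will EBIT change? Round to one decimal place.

+41.5%

At 8,820 units, contribution = 8,820 × €24.02 = €211,856.40.
EBIT = €211,856.40 − €70,300 = €141,556.40.
So DOL = total CM / EBIT = €211,856.40 / €141,556.40 = 1.4966.
Operating income changes by 1.4966 × +27.7% = +41.5%.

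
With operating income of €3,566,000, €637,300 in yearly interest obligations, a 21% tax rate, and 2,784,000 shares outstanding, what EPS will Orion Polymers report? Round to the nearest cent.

Interest = €637,300.00, so EBT = €3,566,000 − €637,300.00 = €2,928,700.00.
After tax at 21%: net income = €2,928,700.00 × 0.79 = €2,313,673.00.
EPS = €2,313,673.00 ÷ 2,784,000 = €0.83.

€0.83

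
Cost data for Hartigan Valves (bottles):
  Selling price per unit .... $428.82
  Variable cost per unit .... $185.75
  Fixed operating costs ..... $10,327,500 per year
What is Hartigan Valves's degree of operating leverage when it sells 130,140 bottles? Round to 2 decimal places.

Contribution at this volume is 130,140 × $243.07 = $31,633,129.80.
EBIT = $31,633,129.80 − $10,327,500 = $21,305,629.80.
So DOL = total CM / EBIT = $31,633,129.80 / $21,305,629.80 = 1.4847.

1.48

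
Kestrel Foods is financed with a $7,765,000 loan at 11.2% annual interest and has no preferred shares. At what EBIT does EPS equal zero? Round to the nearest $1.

$869,680

Annual interest = 11.2% × $7,765,000 = $869,680.00.
With no preferred dividends, EPS = 0 when EBIT exactly covers interest, so the financial break-even EBIT is $869,680.00.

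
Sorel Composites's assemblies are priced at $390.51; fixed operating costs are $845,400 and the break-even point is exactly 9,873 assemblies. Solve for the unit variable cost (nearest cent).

Contribution per unit must be FC / Q = $845,400 / 9,873 = $85.6275.
Hence VC = price − CM = $390.51 − $85.6275 = $304.88.

$304.88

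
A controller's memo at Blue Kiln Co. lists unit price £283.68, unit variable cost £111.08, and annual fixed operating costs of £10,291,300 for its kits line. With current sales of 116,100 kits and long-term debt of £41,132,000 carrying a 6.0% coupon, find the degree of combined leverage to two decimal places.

Contribution at this volume is 116,100 × £172.60 = £20,038,860.00.
Subtracting fixed costs: EBIT = £20,038,860.00 − £10,291,300 = £9,747,560.00. Interest = £2,467,920.00.
DOL = £20,038,860.00 ÷ £9,747,560.00 = 2.0558; DFL = £9,747,560.00 ÷ £7,279,640.00 = 1.3390.
DCL = DOL × DFL = 2.0558 × 1.3390 = 2.7527.

2.75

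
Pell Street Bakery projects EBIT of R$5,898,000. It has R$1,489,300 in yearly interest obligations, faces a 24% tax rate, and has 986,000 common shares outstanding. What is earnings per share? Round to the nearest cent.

R$3.40

Interest = R$1,489,300.00, so EBT = R$5,898,000 − R$1,489,300.00 = R$4,408,700.00.
Net income = R$4,408,700.00 × (1 − 0.24) = R$3,350,612.00.
EPS = R$3,350,612.00 ÷ 986,000 = R$3.40.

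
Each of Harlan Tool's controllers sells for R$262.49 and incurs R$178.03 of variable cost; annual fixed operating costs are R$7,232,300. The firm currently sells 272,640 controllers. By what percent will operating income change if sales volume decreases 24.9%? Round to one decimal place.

At 272,640 units, contribution = 272,640 × R$84.46 = R$23,027,174.40.
Operating income = contribution − fixed costs = R$23,027,174.40 − R$7,232,300 = R$15,794,874.40.
So DOL = total CM / EBIT = R$23,027,174.40 / R$15,794,874.40 = 1.4579.
Operating income changes by 1.4579 × -24.9% = -36.3%.

-36.3%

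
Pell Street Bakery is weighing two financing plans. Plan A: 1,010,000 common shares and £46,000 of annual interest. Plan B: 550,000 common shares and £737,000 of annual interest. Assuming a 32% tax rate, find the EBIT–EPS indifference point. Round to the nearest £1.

£1,563,196

At indifference, (EBIT − 46,000)(1 − t)/1,010,000 = (EBIT − 737,000)(1 − t)/550,000.
Cancelling (1 − t) and cross-multiplying: 550,000·(EBIT − 46,000) = 1,010,000·(EBIT − 737,000).
EBIT × (1,010,000 − 550,000) = 737,000 × 1,010,000 − 46,000 × 550,000 = 719,070,000,000, so EBIT = 719,070,000,000 ÷ 460,000 = 1,563,195.65.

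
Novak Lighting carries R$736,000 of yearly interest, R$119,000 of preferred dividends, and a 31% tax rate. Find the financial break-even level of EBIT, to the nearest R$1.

R$908,464

Preferred dividends are paid after tax, so their pre-tax equivalent is R$119,000 ÷ (1 − 0.31) = R$172,463.77.
Financial break-even EBIT = interest + D_p ÷ (1 − t) = R$736,000 + R$172,463.77 = R$908,463.77.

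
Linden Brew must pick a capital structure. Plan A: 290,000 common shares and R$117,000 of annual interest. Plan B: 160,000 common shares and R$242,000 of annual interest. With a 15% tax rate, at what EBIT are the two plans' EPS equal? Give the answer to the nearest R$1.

R$395,846

Set EPS_A = EPS_B: (EBIT − R$117,000)(1 − 0.15) ÷ 290,000 = (EBIT − R$242,000)(1 − 0.15) ÷ 160,000.
Cancelling (1 − t) and cross-multiplying: 160,000·(EBIT − 117,000) = 290,000·(EBIT − 242,000).
Solving, EBIT = (242,000·290,000 − 117,000·160,000) / (290,000 − 160,000) = 51,460,000,000 / 130,000 = 395,846.15.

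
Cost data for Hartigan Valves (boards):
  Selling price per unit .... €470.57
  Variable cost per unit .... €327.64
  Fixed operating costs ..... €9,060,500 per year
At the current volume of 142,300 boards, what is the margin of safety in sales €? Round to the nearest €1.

€37,132,128

Contribution margin per unit = €470.57 − €327.64 = €142.93. Break-even units = €9,060,500 ÷ €142.93 = 63,391.17; break-even revenue = 63,391.17 × €470.57 = €29,829,983.10.
Current sales = 142,300 × €470.57 = €66,962,111.00.
Margin of safety = €66,962,111.00 − €29,829,983.10 = €37,132,128.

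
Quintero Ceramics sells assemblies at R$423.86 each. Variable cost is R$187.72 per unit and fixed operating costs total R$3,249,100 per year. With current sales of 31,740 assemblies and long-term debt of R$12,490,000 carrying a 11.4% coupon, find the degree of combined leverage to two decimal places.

Total contribution margin = 31,740 × R$236.14 = R$7,495,083.60.
Subtracting fixed costs: EBIT = R$7,495,083.60 − R$3,249,100 = R$4,245,983.60. Interest = R$1,423,860.00.
DOL = R$7,495,083.60 ÷ R$4,245,983.60 = 1.7652; DFL = R$4,245,983.60 ÷ R$2,822,123.60 = 1.5045.
DCL = DOL × DFL = 1.7652 × 1.5045 = 2.6557.

2.66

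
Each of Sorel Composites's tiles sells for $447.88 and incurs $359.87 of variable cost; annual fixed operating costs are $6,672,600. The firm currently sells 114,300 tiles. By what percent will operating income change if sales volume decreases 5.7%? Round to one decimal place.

Total contribution margin = 114,300 × $88.01 = $10,059,543.00.
Subtracting fixed costs: EBIT = $10,059,543.00 − $6,672,600 = $3,386,943.00.
Degree of operating leverage = $10,059,543.00 / $3,386,943.00 = 2.9701.
So EBIT moves 2.9701 × (-5.7%) = -16.9%.

-16.9%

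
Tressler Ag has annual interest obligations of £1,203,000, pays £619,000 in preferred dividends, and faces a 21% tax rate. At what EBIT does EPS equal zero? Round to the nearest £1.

Preferred dividends are paid after tax, so their pre-tax equivalent is £619,000 ÷ (1 − 0.21) = £783,544.30.
Financial break-even EBIT = interest + D_p ÷ (1 − t) = £1,203,000 + £783,544.30 = £1,986,544.30.

£1,986,544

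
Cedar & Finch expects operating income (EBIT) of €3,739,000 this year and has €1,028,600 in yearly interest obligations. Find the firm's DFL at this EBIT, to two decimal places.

1.38

Annual interest charges come to €1,028,600.00.
DFL = EBIT ÷ (EBIT − I) = €3,739,000 ÷ (€3,739,000 − €1,028,600.00) = €3,739,000 ÷ €2,710,400.00 = 1.3795.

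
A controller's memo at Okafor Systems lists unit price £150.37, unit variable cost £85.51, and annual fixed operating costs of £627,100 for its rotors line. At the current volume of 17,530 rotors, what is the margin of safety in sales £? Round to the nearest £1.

Contribution margin per unit = £150.37 − £85.51 = £64.86. Break-even units = £627,100 ÷ £64.86 = 9,668.52; break-even revenue = 9,668.52 × £150.37 = £1,453,854.87.
Actual sales revenue = 17,530 × £150.37 = £2,635,986.10.
Margin of safety = £2,635,986.10 − £1,453,854.87 = £1,182,131.

£1,182,131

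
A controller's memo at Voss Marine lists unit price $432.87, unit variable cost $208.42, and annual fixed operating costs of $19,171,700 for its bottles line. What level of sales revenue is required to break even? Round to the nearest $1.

CM per unit = $432.87 − $208.42 = $224.45; CM ratio = $224.45 / $432.87 = 0.5185.
Break-even revenue = fixed costs × price ÷ CM = $19,171,700 × $432.87 ÷ $224.45 = $36,974,176.

$36,974,176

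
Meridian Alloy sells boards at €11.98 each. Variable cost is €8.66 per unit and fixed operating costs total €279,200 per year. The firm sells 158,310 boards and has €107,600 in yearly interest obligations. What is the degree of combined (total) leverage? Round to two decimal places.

3.79

Total contribution margin = 158,310 × €3.32 = €525,589.20.
Operating income = contribution − fixed costs = €525,589.20 − €279,200 = €246,389.20. Interest = €107,600.00, so EBIT − I = €138,789.20.
Degree of total leverage = total CM / (EBIT − interest) = €525,589.20 / €138,789.20 = 3.7870.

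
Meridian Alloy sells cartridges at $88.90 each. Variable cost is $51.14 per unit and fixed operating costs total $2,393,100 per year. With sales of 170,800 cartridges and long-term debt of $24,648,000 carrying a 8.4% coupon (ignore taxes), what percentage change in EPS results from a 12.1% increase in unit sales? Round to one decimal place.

Contribution at this volume is 170,800 × $37.76 = $6,449,408.00.
EBIT = $6,449,408.00 − $2,393,100 = $4,056,308.00.
Interest = $2,070,432.00, so EBIT − I = $1,985,876.00.
DCL = total CM / (EBIT − I) = $6,449,408.00 / $1,985,876.00 = 3.2476.
EPS therefore changes by 3.2476 × (+12.1%) = +39.3%.

+39.3%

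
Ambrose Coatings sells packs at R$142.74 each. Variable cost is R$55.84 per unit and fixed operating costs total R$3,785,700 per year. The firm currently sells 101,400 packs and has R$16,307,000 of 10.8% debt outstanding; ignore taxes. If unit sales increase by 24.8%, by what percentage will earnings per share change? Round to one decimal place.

+66.9%

At 101,400 units, contribution = 101,400 × R$86.90 = R$8,811,660.00.
EBIT = R$8,811,660.00 − R$3,785,700 = R$5,025,960.00.
After interest of R$1,761,156.00, pre-tax earnings = R$3,264,804.00.
Degree of combined leverage = contribution ÷ (EBIT − I) = R$8,811,660.00 ÷ R$3,264,804.00 = 2.6990.
%ΔEPS = DCL × %ΔSales = 2.6990 × +24.8% = +66.9%.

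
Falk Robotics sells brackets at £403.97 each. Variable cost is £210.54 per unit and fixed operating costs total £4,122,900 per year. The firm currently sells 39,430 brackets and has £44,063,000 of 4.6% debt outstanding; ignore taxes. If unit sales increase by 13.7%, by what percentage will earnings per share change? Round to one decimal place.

Contribution at this volume is 39,430 × £193.43 = £7,626,944.90.
Subtracting fixed costs: EBIT = £7,626,944.90 − £4,122,900 = £3,504,044.90.
After interest of £2,026,898.00, pre-tax earnings = £1,477,146.90.
DCL = total CM / (EBIT − I) = £7,626,944.90 / £1,477,146.90 = 5.1633.
%ΔEPS = DCL × %ΔSales = 5.1633 × +13.7% = +70.7%.

+70.7%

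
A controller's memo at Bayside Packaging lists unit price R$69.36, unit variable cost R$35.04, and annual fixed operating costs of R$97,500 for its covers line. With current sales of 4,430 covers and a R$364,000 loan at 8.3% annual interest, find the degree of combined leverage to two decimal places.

Contribution at this volume is 4,430 × R$34.32 = R$152,037.60.
Subtracting fixed costs: EBIT = R$152,037.60 − R$97,500 = R$54,537.60. Interest = R$30,212.00.
DOL = R$152,037.60 ÷ R$54,537.60 = 2.7878; DFL = R$54,537.60 ÷ R$24,325.60 = 2.2420.
Combined leverage = 2.7878 × 2.2420 = 6.2502.

6.25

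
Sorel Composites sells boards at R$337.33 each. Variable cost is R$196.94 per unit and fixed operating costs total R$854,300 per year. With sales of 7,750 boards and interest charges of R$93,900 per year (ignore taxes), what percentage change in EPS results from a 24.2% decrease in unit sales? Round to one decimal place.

-188.3%

Contribution at this volume is 7,750 × R$140.39 = R$1,088,022.50.
EBIT = R$1,088,022.50 − R$854,300 = R$233,722.50.
After interest of R$93,900.00, pre-tax earnings = R$139,822.50.
Degree of combined leverage = contribution ÷ (EBIT − I) = R$1,088,022.50 ÷ R$139,822.50 = 7.7815.
%ΔEPS = DCL × %ΔSales = 7.7815 × -24.2% = -188.3%.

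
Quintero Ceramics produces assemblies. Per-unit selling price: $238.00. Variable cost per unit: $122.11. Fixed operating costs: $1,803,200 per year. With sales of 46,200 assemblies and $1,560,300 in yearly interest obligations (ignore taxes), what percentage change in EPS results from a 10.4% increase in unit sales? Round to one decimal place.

+28.0%

Total contribution margin = 46,200 × $115.89 = $5,354,118.00.
EBIT = $5,354,118.00 − $1,803,200 = $3,550,918.00.
Interest = $1,560,300.00, so EBIT − I = $1,990,618.00.
DCL = total CM / (EBIT − I) = $5,354,118.00 / $1,990,618.00 = 2.6897.
EPS therefore changes by 2.6897 × (+10.4%) = +28.0%.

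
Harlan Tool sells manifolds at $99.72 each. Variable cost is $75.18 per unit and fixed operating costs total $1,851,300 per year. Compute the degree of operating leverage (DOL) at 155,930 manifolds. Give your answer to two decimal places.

Total contribution margin = 155,930 × $24.54 = $3,826,522.20.
Subtracting fixed costs: EBIT = $3,826,522.20 − $1,851,300 = $1,975,222.20.
So DOL = total CM / EBIT = $3,826,522.20 / $1,975,222.20 = 1.9373.

1.94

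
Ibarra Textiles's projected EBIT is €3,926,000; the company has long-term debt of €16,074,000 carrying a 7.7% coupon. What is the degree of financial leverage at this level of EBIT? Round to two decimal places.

Annual interest charges come to €1,237,698.00.
DFL = EBIT ÷ (EBIT − I) = €3,926,000 ÷ (€3,926,000 − €1,237,698.00) = €3,926,000 ÷ €2,688,302.00 = 1.4604.

1.46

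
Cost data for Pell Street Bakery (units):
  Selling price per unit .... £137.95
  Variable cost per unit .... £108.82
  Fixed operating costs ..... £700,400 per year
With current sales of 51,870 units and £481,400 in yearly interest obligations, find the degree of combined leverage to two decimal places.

4.59

At 51,870 units, contribution = 51,870 × £29.13 = £1,510,973.10.
Operating income = contribution − fixed costs = £1,510,973.10 − £700,400 = £810,573.10. Interest = £481,400.00.
DOL = £1,510,973.10 ÷ £810,573.10 = 1.8641; DFL = £810,573.10 ÷ £329,173.10 = 2.4625.
DCL = DOL × DFL = 1.8641 × 2.4625 = 4.5903.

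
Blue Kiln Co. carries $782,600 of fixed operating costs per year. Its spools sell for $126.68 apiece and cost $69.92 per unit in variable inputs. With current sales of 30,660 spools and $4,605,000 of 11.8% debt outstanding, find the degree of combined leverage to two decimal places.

4.20

Total contribution margin = 30,660 × $56.76 = $1,740,261.60.
Operating income = contribution − fixed costs = $1,740,261.60 − $782,600 = $957,661.60. Interest = $543,390.00, so EBIT − I = $414,271.60.
DCL = contribution ÷ (EBIT − I) = $1,740,261.60 ÷ $414,271.60 = 4.2008.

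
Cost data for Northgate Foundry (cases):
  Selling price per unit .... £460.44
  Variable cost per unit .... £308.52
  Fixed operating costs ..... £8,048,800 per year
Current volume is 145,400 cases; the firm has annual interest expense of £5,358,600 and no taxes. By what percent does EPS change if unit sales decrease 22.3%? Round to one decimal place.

Contribution at this volume is 145,400 × £151.92 = £22,089,168.00.
Subtracting fixed costs: EBIT = £22,089,168.00 − £8,048,800 = £14,040,368.00.
Interest = £5,358,600.00, so EBIT − I = £8,681,768.00.
DCL = total CM / (EBIT − I) = £22,089,168.00 / £8,681,768.00 = 2.5443.
%ΔEPS = DCL × %ΔSales = 2.5443 × -22.3% = -56.7%.

-56.7%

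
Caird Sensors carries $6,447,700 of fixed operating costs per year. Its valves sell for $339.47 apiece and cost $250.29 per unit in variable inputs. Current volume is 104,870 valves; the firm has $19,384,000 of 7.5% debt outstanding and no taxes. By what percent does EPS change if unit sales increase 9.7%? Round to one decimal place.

Total contribution margin = 104,870 × $89.18 = $9,352,306.60.
EBIT = $9,352,306.60 − $6,447,700 = $2,904,606.60.
Interest = $1,453,800.00, so EBIT − I = $1,450,806.60.
DCL = total CM / (EBIT − I) = $9,352,306.60 / $1,450,806.60 = 6.4463.
EPS therefore changes by 6.4463 × (+9.7%) = +62.5%.

+62.5%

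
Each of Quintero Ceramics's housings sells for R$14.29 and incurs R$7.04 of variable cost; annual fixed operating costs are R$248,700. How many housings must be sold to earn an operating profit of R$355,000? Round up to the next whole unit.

83,269 housings

Contribution margin per unit = R$14.29 − R$7.04 = R$7.25.
Need Q such that Q × R$7.25 − R$248,700 = R$355,000, i.e. Q = R$603,700 / R$7.25 = 83,268.97 → 83,269.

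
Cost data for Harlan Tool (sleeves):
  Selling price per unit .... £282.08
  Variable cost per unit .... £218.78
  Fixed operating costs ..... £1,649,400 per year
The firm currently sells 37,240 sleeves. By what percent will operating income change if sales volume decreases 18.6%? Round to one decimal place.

-61.9%

At 37,240 units, contribution = 37,240 × £63.30 = £2,357,292.00.
EBIT = £2,357,292.00 − £1,649,400 = £707,892.00.
So DOL = total CM / EBIT = £2,357,292.00 / £707,892.00 = 3.3300.
So EBIT moves 3.3300 × (-18.6%) = -61.9%.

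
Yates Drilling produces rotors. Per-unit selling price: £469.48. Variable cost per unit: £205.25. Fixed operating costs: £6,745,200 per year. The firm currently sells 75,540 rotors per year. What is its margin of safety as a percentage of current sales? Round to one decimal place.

Unit CM = price − variable cost = £469.48 − £205.25 = £264.23. Break-even units = £6,745,200 ÷ £264.23 = 25,527.76; break-even revenue = 25,527.76 × £469.48 = £11,984,772.72.
Current sales = 75,540 × £469.48 = £35,464,519.20.
Margin of safety = (£35,464,519.20 − £11,984,772.72) ÷ £35,464,519.20 = 66.2%.

66.2%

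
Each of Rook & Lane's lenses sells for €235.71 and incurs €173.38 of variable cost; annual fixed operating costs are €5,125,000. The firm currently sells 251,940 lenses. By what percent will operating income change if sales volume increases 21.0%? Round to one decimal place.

+31.2%

Contribution at this volume is 251,940 × €62.33 = €15,703,420.20.
EBIT = €15,703,420.20 − €5,125,000 = €10,578,420.20.
DOL = contribution ÷ EBIT = €15,703,420.20 ÷ €10,578,420.20 = 1.4845.
Operating income changes by 1.4845 × +21.0% = +31.2%.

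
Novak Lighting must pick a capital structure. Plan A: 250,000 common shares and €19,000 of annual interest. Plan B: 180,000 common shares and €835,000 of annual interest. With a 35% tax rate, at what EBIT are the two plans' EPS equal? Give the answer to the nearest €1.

€2,933,286

At indifference, (EBIT − 19,000)(1 − t)/250,000 = (EBIT − 835,000)(1 − t)/180,000.
The (1 − t) factor cancels: (EBIT − 19,000) × 180,000 = (EBIT − 835,000) × 250,000.
EBIT × (250,000 − 180,000) = 835,000 × 250,000 − 19,000 × 180,000 = 205,330,000,000, so EBIT = 205,330,000,000 ÷ 70,000 = 2,933,285.71.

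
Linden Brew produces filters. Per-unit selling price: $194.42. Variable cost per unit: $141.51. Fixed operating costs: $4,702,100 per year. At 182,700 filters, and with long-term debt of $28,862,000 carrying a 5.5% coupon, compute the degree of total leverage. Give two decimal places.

2.86

At 182,700 units, contribution = 182,700 × $52.91 = $9,666,657.00.
Subtracting fixed costs: EBIT = $9,666,657.00 − $4,702,100 = $4,964,557.00. Interest = $1,587,410.00.
DOL = $9,666,657.00 ÷ $4,964,557.00 = 1.9471; DFL = $4,964,557.00 ÷ $3,377,147.00 = 1.4700.
Combined leverage = 1.9471 × 1.4700 = 2.8622.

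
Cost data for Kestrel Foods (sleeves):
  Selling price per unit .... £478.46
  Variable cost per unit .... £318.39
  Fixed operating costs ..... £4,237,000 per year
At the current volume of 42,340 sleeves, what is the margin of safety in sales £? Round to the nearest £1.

£7,593,318

Each unit contributes £478.46 − £318.39 = £160.07. Break-even units = £4,237,000 ÷ £160.07 = 26,469.67; break-even revenue = 26,469.67 × £478.46 = £12,664,678.08.
Actual sales revenue = 42,340 × £478.46 = £20,257,996.40.
Margin of safety = £20,257,996.40 − £12,664,678.08 = £7,593,318.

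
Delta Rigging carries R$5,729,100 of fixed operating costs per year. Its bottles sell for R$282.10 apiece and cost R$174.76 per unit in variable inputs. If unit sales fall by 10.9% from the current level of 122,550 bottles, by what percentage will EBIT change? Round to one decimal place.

-19.3%

At 122,550 units, contribution = 122,550 × R$107.34 = R$13,154,517.00.
EBIT = R$13,154,517.00 − R$5,729,100 = R$7,425,417.00.
DOL = contribution ÷ EBIT = R$13,154,517.00 ÷ R$7,425,417.00 = 1.7716.
%ΔEBIT = DOL × %ΔSales = 1.7716 × -10.9% = -19.3%.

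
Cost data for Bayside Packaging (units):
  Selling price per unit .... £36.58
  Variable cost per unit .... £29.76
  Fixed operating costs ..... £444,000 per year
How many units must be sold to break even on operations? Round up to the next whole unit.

Unit CM = price − variable cost = £36.58 − £29.76 = £6.82.
Break-even Q = £444,000 / £6.82 = 65,102.64 → 65,103 units.

65,103 units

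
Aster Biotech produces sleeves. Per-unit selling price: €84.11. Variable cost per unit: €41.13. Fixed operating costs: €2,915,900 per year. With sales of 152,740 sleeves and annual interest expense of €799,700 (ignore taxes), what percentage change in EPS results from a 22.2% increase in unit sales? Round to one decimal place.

+51.2%

Contribution at this volume is 152,740 × €42.98 = €6,564,765.20.
EBIT = €6,564,765.20 − €2,915,900 = €3,648,865.20.
After interest of €799,700.00, pre-tax earnings = €2,849,165.20.
Degree of combined leverage = contribution ÷ (EBIT − I) = €6,564,765.20 ÷ €2,849,165.20 = 2.3041.
EPS therefore changes by 2.3041 × (+22.2%) = +51.2%.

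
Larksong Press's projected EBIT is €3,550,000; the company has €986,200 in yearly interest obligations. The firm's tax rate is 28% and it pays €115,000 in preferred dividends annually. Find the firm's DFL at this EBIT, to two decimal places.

1.48

Annual interest charges come to €986,200.00.
Preferred dividends grossed up pre-tax: €115,000 / (1 − 0.28) = €159,722.22.
DFL = EBIT ÷ [EBIT − I − D_p/(1−t)] = €3,550,000 ÷ [€3,550,000 − €986,200.00 − €159,722.22] = €3,550,000 ÷ €2,404,077.78 = 1.4767.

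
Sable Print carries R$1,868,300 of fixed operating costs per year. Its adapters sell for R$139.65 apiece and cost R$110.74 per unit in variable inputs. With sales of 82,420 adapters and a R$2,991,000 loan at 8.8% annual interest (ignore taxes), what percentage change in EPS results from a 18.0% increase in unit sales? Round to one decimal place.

Total contribution margin = 82,420 × R$28.91 = R$2,382,762.20.
EBIT = R$2,382,762.20 − R$1,868,300 = R$514,462.20.
Interest = R$263,208.00, so EBIT − I = R$251,254.20.
DCL = total CM / (EBIT − I) = R$2,382,762.20 / R$251,254.20 = 9.4835.
EPS therefore changes by 9.4835 × (+18.0%) = +170.7%.

+170.7%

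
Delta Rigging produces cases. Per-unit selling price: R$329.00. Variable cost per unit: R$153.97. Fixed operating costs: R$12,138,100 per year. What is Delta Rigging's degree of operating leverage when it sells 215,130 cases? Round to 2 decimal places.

Contribution at this volume is 215,130 × R$175.03 = R$37,654,203.90.
Subtracting fixed costs: EBIT = R$37,654,203.90 − R$12,138,100 = R$25,516,103.90.
So DOL = total CM / EBIT = R$37,654,203.90 / R$25,516,103.90 = 1.4757.

1.48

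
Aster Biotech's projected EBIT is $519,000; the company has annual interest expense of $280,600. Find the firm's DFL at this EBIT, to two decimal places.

2.18

Interest = $280,600.00.
Degree of financial leverage = EBIT / (EBIT − interest) = $519,000 / $238,400.00 = 2.1770.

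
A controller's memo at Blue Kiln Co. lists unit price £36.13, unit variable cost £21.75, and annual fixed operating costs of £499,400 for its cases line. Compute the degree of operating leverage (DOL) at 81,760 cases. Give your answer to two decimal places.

Contribution at this volume is 81,760 × £14.38 = £1,175,708.80.
Subtracting fixed costs: EBIT = £1,175,708.80 − £499,400 = £676,308.80.
So DOL = total CM / EBIT = £1,175,708.80 / £676,308.80 = 1.7384.

1.74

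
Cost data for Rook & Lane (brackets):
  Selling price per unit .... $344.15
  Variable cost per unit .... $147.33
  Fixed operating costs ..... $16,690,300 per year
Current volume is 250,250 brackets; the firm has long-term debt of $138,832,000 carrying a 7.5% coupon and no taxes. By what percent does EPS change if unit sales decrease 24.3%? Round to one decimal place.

Contribution at this volume is 250,250 × $196.82 = $49,254,205.00.
Operating income = contribution − fixed costs = $49,254,205.00 − $16,690,300 = $32,563,905.00.
Interest = $10,412,400.00, so EBIT − I = $22,151,505.00.
DCL = total CM / (EBIT − I) = $49,254,205.00 / $22,151,505.00 = 2.2235.
EPS therefore changes by 2.2235 × (-24.3%) = -54.0%.

-54.0%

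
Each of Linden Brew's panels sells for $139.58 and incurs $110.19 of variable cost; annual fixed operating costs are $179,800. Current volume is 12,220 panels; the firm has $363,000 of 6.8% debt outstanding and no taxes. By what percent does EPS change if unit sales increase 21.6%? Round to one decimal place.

Contribution at this volume is 12,220 × $29.39 = $359,145.80.
Subtracting fixed costs: EBIT = $359,145.80 − $179,800 = $179,345.80.
Interest = $24,684.00, so EBIT − I = $154,661.80.
DCL = total CM / (EBIT − I) = $359,145.80 / $154,661.80 = 2.3221.
EPS therefore changes by 2.3221 × (+21.6%) = +50.2%.

+50.2%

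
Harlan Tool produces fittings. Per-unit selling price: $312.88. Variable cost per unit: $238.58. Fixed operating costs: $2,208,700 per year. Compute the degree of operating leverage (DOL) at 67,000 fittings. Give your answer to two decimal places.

1.80

At 67,000 units, contribution = 67,000 × $74.30 = $4,978,100.00.
Subtracting fixed costs: EBIT = $4,978,100.00 − $2,208,700 = $2,769,400.00.
So DOL = total CM / EBIT = $4,978,100.00 / $2,769,400.00 = 1.7975.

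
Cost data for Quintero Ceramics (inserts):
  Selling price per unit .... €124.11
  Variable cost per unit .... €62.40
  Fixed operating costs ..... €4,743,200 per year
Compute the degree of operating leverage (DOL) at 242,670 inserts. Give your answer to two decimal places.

Contribution at this volume is 242,670 × €61.71 = €14,975,165.70.
Subtracting fixed costs: EBIT = €14,975,165.70 − €4,743,200 = €10,231,965.70.
So DOL = total CM / EBIT = €14,975,165.70 / €10,231,965.70 = 1.4636.

1.46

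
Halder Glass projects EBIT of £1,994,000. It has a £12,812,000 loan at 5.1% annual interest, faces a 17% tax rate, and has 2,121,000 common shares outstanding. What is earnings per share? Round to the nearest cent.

£0.52

Pre-tax income = £1,994,000 − £653,412.00 = £1,340,588.00.
After tax at 17%: net income = £1,340,588.00 × 0.83 = £1,112,688.04.
EPS = £1,112,688.04 ÷ 2,121,000 = £0.52.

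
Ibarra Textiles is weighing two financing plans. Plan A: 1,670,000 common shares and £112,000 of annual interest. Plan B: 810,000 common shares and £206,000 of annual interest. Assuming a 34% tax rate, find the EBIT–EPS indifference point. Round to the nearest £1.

At indifference, (EBIT − 112,000)(1 − t)/1,670,000 = (EBIT − 206,000)(1 − t)/810,000.
Cancelling (1 − t) and cross-multiplying: 810,000·(EBIT − 112,000) = 1,670,000·(EBIT − 206,000).
Solving, EBIT = (206,000·1,670,000 − 112,000·810,000) / (1,670,000 − 810,000) = 253,300,000,000 / 860,000 = 294,534.88.

£294,535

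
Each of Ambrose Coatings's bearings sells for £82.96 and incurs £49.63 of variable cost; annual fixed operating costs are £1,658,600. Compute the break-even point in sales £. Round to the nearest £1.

CM per unit = £82.96 − £49.63 = £33.33; CM ratio = £33.33 / £82.96 = 0.4018.
Break-even sales = FC ÷ CM ratio = £1,658,600 × £82.96 / £33.33 = £4,128,337.

£4,128,337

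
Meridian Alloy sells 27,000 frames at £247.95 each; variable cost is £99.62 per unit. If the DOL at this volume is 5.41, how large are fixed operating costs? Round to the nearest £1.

Total contribution margin = 27,000 × £148.33 = £4,004,910.00.
DOL = contribution / EBIT, so EBIT = £4,004,910.00 / 5.41 = £740,279.11.
And FC = contribution − EBIT = £4,004,910.00 − £740,279.11 = £3,264,631.

£3,264,631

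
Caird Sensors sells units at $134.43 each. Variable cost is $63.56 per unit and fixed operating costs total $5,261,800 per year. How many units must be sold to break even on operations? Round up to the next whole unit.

74,246 units

Each unit contributes $134.43 − $63.56 = $70.87.
Break-even Q = $5,261,800 / $70.87 = 74,245.80 → 74,246 units.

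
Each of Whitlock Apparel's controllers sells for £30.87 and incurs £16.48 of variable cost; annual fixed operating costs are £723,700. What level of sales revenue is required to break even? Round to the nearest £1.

£1,552,510

Contribution margin per unit = £30.87 − £16.48 = £14.39, a CM ratio of £14.39 ÷ £30.87 = 0.4661.
Break-even sales = FC ÷ CM ratio = £723,700 × £30.87 / £14.39 = £1,552,510.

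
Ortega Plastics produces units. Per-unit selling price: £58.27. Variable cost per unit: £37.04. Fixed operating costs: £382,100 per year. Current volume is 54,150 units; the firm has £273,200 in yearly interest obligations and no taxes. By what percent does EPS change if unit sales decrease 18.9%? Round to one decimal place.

-44.0%

At 54,150 units, contribution = 54,150 × £21.23 = £1,149,604.50.
EBIT = £1,149,604.50 − £382,100 = £767,504.50.
Interest = £273,200.00, so EBIT − I = £494,304.50.
DCL = total CM / (EBIT − I) = £1,149,604.50 / £494,304.50 = 2.3257.
EPS therefore changes by 2.3257 × (-18.9%) = -44.0%.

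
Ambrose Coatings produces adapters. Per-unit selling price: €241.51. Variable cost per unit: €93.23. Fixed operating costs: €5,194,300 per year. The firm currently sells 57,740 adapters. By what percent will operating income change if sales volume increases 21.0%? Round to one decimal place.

Contribution at this volume is 57,740 × €148.28 = €8,561,687.20.
Subtracting fixed costs: EBIT = €8,561,687.20 − €5,194,300 = €3,367,387.20.
So DOL = total CM / EBIT = €8,561,687.20 / €3,367,387.20 = 2.5425.
So EBIT moves 2.5425 × (+21.0%) = +53.4%.

+53.4%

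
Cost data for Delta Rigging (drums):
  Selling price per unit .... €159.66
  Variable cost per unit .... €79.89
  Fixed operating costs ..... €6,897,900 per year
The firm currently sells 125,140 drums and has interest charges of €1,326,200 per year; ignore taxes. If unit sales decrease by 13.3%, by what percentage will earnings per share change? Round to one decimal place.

-75.5%

Contribution at this volume is 125,140 × €79.77 = €9,982,417.80.
Operating income = contribution − fixed costs = €9,982,417.80 − €6,897,900 = €3,084,517.80.
After interest of €1,326,200.00, pre-tax earnings = €1,758,317.80.
Degree of combined leverage = contribution ÷ (EBIT − I) = €9,982,417.80 ÷ €1,758,317.80 = 5.6773.
%ΔEPS = DCL × %ΔSales = 5.6773 × -13.3% = -75.5%.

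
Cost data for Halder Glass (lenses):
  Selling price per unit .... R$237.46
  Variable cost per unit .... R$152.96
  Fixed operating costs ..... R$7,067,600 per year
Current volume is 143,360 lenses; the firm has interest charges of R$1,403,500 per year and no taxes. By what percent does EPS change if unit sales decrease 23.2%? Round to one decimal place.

-77.1%

At 143,360 units, contribution = 143,360 × R$84.50 = R$12,113,920.00.
Operating income = contribution − fixed costs = R$12,113,920.00 − R$7,067,600 = R$5,046,320.00.
After interest of R$1,403,500.00, pre-tax earnings = R$3,642,820.00.
Degree of combined leverage = contribution ÷ (EBIT − I) = R$12,113,920.00 ÷ R$3,642,820.00 = 3.3254.
%ΔEPS = DCL × %ΔSales = 3.3254 × -23.2% = -77.1%.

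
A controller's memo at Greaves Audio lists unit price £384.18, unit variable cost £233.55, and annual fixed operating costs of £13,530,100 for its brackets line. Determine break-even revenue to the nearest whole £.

£34,508,357

CM per unit = £384.18 − £233.55 = £150.63; CM ratio = £150.63 / £384.18 = 0.3921.
Break-even revenue = fixed costs × price ÷ CM = £13,530,100 × £384.18 ÷ £150.63 = £34,508,357.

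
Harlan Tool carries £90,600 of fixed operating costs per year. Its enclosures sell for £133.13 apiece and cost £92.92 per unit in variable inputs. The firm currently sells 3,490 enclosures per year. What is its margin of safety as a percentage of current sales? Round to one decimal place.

Each unit contributes £133.13 − £92.92 = £40.21. Break-even units = £90,600 ÷ £40.21 = 2,253.17; break-even revenue = 2,253.17 × £133.13 = £299,964.64.
Actual sales revenue = 3,490 × £133.13 = £464,623.70.
Margin of safety = (£464,623.70 − £299,964.64) ÷ £464,623.70 = 35.4%.

35.4%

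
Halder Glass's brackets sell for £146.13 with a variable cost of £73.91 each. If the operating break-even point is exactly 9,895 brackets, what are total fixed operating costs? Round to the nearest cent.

Each unit contributes £146.13 − £73.91 = £72.22.
Fixed costs = break-even units × CM = 9,895 × £72.22 = £714,616.90.

£714,616.90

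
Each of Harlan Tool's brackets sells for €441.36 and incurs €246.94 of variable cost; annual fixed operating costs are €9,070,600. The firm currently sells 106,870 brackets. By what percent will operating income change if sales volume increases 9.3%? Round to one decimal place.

+16.5%

Total contribution margin = 106,870 × €194.42 = €20,777,665.40.
Operating income = contribution − fixed costs = €20,777,665.40 − €9,070,600 = €11,707,065.40.
Degree of operating leverage = €20,777,665.40 / €11,707,065.40 = 1.7748.
Operating income changes by 1.7748 × +9.3% = +16.5%.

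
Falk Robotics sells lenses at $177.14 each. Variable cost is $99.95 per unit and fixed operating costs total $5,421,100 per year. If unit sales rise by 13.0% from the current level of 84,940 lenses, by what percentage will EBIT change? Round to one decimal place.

+75.1%

Total contribution margin = 84,940 × $77.19 = $6,556,518.60.
EBIT = $6,556,518.60 − $5,421,100 = $1,135,418.60.
Degree of operating leverage = $6,556,518.60 / $1,135,418.60 = 5.7745.
Operating income changes by 5.7745 × +13.0% = +75.1%.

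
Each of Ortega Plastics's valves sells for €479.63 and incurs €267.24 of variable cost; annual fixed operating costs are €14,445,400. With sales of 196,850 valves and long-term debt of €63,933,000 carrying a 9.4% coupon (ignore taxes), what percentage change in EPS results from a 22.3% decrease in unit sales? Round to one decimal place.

At 196,850 units, contribution = 196,850 × €212.39 = €41,808,971.50.
Subtracting fixed costs: EBIT = €41,808,971.50 − €14,445,400 = €27,363,571.50.
After interest of €6,009,702.00, pre-tax earnings = €21,353,869.50.
Degree of combined leverage = contribution ÷ (EBIT − I) = €41,808,971.50 ÷ €21,353,869.50 = 1.9579.
EPS therefore changes by 1.9579 × (-22.3%) = -43.7%.

-43.7%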